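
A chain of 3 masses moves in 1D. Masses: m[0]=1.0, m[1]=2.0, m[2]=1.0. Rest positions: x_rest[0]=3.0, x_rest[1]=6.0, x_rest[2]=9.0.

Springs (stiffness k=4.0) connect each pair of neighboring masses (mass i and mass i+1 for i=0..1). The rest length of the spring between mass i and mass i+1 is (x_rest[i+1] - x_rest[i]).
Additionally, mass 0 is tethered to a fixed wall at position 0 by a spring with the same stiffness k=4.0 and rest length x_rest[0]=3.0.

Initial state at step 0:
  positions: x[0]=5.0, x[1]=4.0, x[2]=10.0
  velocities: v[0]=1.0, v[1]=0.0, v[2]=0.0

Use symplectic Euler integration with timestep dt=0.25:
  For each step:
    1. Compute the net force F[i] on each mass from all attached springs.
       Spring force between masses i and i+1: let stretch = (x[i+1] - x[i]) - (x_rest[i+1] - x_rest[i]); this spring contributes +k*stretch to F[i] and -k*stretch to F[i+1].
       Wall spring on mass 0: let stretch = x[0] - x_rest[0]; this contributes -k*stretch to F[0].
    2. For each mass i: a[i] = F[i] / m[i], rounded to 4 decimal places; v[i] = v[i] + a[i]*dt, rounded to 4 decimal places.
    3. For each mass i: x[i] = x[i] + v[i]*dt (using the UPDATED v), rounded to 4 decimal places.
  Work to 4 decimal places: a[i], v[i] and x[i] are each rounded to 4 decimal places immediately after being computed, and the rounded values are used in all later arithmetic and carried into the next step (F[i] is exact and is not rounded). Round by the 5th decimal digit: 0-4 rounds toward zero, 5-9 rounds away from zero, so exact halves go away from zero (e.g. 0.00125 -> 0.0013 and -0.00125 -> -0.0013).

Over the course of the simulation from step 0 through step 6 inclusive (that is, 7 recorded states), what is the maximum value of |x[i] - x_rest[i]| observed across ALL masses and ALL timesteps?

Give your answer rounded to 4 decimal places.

Step 0: x=[5.0000 4.0000 10.0000] v=[1.0000 0.0000 0.0000]
Step 1: x=[3.7500 4.8750 9.2500] v=[-5.0000 3.5000 -3.0000]
Step 2: x=[1.8438 6.1563 8.1563] v=[-7.6250 5.1250 -4.3750]
Step 3: x=[0.5547 7.1485 7.3126] v=[-5.1563 3.9688 -3.3750]
Step 4: x=[0.7754 7.3370 7.1778] v=[0.8828 0.7540 -0.5391]
Step 5: x=[2.4427 6.6854 7.8328] v=[6.6690 -2.6064 2.6201]
Step 6: x=[4.5600 5.6469 8.9510] v=[8.4690 -4.1541 4.4727]
Max displacement = 2.4453

Answer: 2.4453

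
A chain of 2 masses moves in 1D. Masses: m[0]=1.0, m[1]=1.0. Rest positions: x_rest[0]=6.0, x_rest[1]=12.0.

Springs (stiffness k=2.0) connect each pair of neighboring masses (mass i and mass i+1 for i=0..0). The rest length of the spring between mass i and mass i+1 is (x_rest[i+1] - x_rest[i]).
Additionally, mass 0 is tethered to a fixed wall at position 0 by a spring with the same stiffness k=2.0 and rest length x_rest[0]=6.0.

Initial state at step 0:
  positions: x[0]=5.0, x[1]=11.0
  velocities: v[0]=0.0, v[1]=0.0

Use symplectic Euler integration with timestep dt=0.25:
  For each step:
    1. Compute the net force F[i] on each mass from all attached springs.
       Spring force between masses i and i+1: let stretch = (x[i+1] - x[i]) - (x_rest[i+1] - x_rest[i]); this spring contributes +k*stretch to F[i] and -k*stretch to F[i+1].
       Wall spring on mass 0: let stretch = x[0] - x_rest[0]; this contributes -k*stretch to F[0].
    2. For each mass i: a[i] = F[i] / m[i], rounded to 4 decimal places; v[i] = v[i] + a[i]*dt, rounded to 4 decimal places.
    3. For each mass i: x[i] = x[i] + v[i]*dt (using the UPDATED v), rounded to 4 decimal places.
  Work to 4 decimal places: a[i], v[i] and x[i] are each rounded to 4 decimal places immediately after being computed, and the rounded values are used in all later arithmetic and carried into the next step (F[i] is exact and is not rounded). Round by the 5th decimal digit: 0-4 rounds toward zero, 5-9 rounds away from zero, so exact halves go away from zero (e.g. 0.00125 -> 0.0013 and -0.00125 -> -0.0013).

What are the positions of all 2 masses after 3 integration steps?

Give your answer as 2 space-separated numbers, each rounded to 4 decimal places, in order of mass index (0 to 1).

Answer: 5.6036 11.0723

Derivation:
Step 0: x=[5.0000 11.0000] v=[0.0000 0.0000]
Step 1: x=[5.1250 11.0000] v=[0.5000 0.0000]
Step 2: x=[5.3438 11.0156] v=[0.8750 0.0625]
Step 3: x=[5.6036 11.0723] v=[1.0390 0.2266]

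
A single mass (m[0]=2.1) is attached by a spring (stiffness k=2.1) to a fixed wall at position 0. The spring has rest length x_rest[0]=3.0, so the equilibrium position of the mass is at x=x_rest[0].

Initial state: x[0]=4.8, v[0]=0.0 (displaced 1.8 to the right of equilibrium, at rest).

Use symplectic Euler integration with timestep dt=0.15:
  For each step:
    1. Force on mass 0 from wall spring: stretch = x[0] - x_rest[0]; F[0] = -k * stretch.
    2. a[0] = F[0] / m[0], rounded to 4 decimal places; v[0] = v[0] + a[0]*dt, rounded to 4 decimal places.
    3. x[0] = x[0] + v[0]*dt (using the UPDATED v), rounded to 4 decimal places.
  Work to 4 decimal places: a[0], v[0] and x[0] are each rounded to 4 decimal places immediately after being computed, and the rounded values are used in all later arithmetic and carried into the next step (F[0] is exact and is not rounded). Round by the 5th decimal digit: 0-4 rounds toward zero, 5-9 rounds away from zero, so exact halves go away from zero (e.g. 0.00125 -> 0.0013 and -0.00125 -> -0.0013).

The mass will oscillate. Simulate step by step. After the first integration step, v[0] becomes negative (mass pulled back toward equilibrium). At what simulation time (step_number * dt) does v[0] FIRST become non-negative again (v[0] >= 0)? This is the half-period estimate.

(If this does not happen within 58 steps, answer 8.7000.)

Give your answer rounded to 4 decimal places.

Step 0: x=[4.8000] v=[0.0000]
Step 1: x=[4.7595] v=[-0.2700]
Step 2: x=[4.6794] v=[-0.5339]
Step 3: x=[4.5615] v=[-0.7858]
Step 4: x=[4.4085] v=[-1.0200]
Step 5: x=[4.2238] v=[-1.2313]
Step 6: x=[4.0116] v=[-1.4149]
Step 7: x=[3.7766] v=[-1.5666]
Step 8: x=[3.5241] v=[-1.6831]
Step 9: x=[3.2598] v=[-1.7617]
Step 10: x=[2.9897] v=[-1.8007]
Step 11: x=[2.7198] v=[-1.7992]
Step 12: x=[2.4562] v=[-1.7572]
Step 13: x=[2.2049] v=[-1.6756]
Step 14: x=[1.9715] v=[-1.5563]
Step 15: x=[1.7612] v=[-1.4020]
Step 16: x=[1.5788] v=[-1.2162]
Step 17: x=[1.4284] v=[-1.0030]
Step 18: x=[1.3133] v=[-0.7673]
Step 19: x=[1.2362] v=[-0.5143]
Step 20: x=[1.1987] v=[-0.2497]
Step 21: x=[1.2018] v=[0.0205]
First v>=0 after going negative at step 21, time=3.1500

Answer: 3.1500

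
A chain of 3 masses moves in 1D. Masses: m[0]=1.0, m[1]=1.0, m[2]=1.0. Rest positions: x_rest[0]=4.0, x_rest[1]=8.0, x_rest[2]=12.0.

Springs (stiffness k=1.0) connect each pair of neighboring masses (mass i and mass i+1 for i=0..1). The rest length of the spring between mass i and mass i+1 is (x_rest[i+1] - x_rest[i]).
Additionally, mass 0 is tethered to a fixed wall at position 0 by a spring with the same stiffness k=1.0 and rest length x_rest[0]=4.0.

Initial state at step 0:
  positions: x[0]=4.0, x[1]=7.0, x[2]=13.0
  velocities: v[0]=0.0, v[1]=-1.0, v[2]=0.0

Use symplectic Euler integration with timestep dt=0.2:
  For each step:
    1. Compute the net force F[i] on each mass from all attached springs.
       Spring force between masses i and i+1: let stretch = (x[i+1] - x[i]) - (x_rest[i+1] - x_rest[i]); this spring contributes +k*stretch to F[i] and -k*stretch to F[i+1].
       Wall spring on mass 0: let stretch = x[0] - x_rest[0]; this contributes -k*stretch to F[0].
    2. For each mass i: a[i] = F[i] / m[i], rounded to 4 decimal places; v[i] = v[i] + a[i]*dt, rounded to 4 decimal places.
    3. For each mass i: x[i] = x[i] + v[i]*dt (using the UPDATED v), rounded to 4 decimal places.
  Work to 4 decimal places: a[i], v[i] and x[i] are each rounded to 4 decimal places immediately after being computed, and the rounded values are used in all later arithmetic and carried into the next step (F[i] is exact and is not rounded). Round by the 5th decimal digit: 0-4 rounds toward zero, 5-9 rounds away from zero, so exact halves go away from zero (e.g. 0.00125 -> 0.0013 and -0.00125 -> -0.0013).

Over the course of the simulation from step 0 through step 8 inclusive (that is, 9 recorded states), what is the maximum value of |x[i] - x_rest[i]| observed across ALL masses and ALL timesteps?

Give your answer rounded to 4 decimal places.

Answer: 1.0800

Derivation:
Step 0: x=[4.0000 7.0000 13.0000] v=[0.0000 -1.0000 0.0000]
Step 1: x=[3.9600 6.9200 12.9200] v=[-0.2000 -0.4000 -0.4000]
Step 2: x=[3.8800 6.9616 12.7600] v=[-0.4000 0.2080 -0.8000]
Step 3: x=[3.7681 7.1119 12.5281] v=[-0.5597 0.7514 -1.1597]
Step 4: x=[3.6392 7.3451 12.2395] v=[-0.6446 1.1659 -1.4429]
Step 5: x=[3.5129 7.6258 11.9151] v=[-0.6313 1.4036 -1.6218]
Step 6: x=[3.4106 7.9136 11.5792] v=[-0.5113 1.4389 -1.6797]
Step 7: x=[3.3520 8.1679 11.2566] v=[-0.2928 1.2714 -1.6128]
Step 8: x=[3.3520 8.3531 10.9705] v=[0.0000 0.9260 -1.4305]
Max displacement = 1.0800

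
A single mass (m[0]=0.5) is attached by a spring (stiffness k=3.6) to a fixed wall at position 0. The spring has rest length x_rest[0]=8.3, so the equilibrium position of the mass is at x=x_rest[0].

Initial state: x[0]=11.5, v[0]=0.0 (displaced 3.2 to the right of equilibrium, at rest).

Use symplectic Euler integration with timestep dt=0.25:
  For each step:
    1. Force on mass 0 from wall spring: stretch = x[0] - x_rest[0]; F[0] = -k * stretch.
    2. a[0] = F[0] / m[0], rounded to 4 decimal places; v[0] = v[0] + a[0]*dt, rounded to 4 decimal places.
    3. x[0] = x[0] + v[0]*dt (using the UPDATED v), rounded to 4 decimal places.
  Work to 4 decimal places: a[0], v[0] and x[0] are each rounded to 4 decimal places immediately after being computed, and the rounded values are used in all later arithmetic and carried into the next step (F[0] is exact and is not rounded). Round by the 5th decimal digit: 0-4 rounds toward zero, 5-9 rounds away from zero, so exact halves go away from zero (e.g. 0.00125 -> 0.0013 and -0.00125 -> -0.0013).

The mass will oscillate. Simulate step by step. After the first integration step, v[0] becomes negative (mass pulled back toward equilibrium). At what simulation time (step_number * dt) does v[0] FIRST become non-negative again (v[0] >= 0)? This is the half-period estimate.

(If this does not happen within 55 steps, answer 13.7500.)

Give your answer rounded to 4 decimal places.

Answer: 1.2500

Derivation:
Step 0: x=[11.5000] v=[0.0000]
Step 1: x=[10.0600] v=[-5.7600]
Step 2: x=[7.8280] v=[-8.9280]
Step 3: x=[5.8084] v=[-8.0784]
Step 4: x=[4.9100] v=[-3.5935]
Step 5: x=[5.5371] v=[2.5085]
First v>=0 after going negative at step 5, time=1.2500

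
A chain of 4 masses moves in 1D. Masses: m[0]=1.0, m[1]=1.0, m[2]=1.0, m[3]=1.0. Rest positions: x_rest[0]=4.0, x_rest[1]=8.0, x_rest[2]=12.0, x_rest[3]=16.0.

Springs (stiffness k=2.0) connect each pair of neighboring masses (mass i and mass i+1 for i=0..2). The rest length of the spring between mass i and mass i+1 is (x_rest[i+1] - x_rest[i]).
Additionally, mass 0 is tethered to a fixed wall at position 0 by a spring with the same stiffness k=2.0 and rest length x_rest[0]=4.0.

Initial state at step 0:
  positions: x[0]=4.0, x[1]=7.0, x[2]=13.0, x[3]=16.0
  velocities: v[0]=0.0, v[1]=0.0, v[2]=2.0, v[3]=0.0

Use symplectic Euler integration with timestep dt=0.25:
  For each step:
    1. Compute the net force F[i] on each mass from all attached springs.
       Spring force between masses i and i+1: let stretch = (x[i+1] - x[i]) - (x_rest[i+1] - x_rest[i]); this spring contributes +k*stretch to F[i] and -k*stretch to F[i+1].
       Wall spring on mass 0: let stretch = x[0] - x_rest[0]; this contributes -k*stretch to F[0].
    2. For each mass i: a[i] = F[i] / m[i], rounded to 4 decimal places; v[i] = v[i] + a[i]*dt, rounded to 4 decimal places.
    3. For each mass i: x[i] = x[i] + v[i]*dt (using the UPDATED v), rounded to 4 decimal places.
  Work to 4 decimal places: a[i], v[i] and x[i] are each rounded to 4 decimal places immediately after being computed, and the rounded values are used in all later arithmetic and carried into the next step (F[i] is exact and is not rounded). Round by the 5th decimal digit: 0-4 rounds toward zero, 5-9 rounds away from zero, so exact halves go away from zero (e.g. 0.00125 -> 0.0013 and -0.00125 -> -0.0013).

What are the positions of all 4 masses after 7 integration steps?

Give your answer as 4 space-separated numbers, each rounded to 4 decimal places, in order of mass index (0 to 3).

Answer: 5.1008 8.9706 12.7649 17.1682

Derivation:
Step 0: x=[4.0000 7.0000 13.0000 16.0000] v=[0.0000 0.0000 2.0000 0.0000]
Step 1: x=[3.8750 7.3750 13.1250 16.1250] v=[-0.5000 1.5000 0.5000 0.5000]
Step 2: x=[3.7031 8.0313 12.9063 16.3750] v=[-0.6875 2.6250 -0.8750 1.0000]
Step 3: x=[3.6094 8.7559 12.5118 16.6914] v=[-0.3750 2.8984 -1.5782 1.2657]
Step 4: x=[3.7078 9.3067 12.1702 16.9854] v=[0.3936 2.2031 -1.3664 1.1759]
Step 5: x=[4.0426 9.5156 12.0726 17.1775] v=[1.3392 0.8354 -0.3906 0.7683]
Step 6: x=[4.5562 9.3600 12.2935 17.2315] v=[2.0544 -0.6226 0.8834 0.2159]
Step 7: x=[5.1008 8.9706 12.7649 17.1682] v=[2.1782 -1.5578 1.8857 -0.2531]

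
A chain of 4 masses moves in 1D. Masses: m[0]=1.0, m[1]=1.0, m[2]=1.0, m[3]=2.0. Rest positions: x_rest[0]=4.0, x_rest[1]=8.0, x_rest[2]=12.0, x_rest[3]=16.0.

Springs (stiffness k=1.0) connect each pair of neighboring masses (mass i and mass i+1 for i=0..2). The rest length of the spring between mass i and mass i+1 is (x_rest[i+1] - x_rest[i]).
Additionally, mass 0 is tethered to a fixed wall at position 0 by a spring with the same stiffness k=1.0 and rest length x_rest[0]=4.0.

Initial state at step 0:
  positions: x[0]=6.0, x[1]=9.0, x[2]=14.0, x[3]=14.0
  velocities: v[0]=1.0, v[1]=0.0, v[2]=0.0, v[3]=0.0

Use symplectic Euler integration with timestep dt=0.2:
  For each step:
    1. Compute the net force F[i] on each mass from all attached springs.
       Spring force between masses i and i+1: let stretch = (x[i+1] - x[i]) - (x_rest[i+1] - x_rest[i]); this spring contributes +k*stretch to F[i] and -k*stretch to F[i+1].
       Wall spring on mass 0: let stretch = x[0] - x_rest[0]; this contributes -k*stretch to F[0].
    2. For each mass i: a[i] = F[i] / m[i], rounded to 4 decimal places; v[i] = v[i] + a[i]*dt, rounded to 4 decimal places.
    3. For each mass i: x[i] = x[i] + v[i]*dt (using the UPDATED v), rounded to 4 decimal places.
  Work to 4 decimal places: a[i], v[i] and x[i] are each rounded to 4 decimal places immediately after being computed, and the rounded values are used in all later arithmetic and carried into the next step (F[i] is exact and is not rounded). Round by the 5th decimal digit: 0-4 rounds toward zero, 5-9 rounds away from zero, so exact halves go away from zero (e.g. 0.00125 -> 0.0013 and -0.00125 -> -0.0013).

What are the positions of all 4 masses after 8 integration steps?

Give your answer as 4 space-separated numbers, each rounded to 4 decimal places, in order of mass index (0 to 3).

Step 0: x=[6.0000 9.0000 14.0000 14.0000] v=[1.0000 0.0000 0.0000 0.0000]
Step 1: x=[6.0800 9.0800 13.8000 14.0800] v=[0.4000 0.4000 -1.0000 0.4000]
Step 2: x=[6.0368 9.2288 13.4224 14.2344] v=[-0.2160 0.7440 -1.8880 0.7720]
Step 3: x=[5.8798 9.4177 12.9095 14.4526] v=[-0.7850 0.9443 -2.5643 1.0908]
Step 4: x=[5.6291 9.6047 12.3187 14.7199] v=[-1.2534 0.9351 -2.9540 1.3365]
Step 5: x=[5.3123 9.7413 11.7154 15.0192] v=[-1.5841 0.6828 -3.0166 1.4964]
Step 6: x=[4.9601 9.7797 11.1653 15.3324] v=[-1.7608 0.1918 -2.7507 1.5660]
Step 7: x=[4.6023 9.6807 10.7264 15.6423] v=[-1.7889 -0.4950 -2.1944 1.5493]
Step 8: x=[4.2636 9.4204 10.4423 15.9338] v=[-1.6937 -1.3015 -1.4204 1.4577]

Answer: 4.2636 9.4204 10.4423 15.9338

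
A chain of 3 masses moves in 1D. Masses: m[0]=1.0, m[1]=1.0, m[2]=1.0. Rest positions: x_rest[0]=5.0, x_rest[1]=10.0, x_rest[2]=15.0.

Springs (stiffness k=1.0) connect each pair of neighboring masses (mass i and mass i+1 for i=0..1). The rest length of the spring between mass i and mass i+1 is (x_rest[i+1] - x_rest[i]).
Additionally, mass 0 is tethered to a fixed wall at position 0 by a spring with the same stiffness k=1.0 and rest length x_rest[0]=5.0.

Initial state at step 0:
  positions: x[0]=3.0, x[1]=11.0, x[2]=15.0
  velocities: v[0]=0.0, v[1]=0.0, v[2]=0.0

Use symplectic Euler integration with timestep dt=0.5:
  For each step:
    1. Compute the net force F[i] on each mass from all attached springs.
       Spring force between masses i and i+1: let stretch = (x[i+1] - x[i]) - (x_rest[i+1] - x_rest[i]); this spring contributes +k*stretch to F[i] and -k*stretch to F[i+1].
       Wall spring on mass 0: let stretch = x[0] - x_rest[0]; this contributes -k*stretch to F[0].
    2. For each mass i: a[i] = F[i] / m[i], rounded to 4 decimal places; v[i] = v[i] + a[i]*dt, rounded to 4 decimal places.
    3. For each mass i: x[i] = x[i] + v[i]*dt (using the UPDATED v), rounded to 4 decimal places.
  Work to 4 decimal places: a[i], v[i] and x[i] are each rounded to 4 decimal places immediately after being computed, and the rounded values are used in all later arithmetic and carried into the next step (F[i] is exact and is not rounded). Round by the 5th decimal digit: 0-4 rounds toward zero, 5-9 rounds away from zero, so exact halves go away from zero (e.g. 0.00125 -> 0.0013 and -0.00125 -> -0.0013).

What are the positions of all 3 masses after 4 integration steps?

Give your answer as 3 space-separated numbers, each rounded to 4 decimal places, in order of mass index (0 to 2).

Step 0: x=[3.0000 11.0000 15.0000] v=[0.0000 0.0000 0.0000]
Step 1: x=[4.2500 10.0000 15.2500] v=[2.5000 -2.0000 0.5000]
Step 2: x=[5.8750 8.8750 15.4375] v=[3.2500 -2.2500 0.3750]
Step 3: x=[6.7813 8.6406 15.2344] v=[1.8125 -0.4688 -0.4063]
Step 4: x=[6.4571 9.5899 14.6328] v=[-0.6485 1.8985 -1.2032]

Answer: 6.4571 9.5899 14.6328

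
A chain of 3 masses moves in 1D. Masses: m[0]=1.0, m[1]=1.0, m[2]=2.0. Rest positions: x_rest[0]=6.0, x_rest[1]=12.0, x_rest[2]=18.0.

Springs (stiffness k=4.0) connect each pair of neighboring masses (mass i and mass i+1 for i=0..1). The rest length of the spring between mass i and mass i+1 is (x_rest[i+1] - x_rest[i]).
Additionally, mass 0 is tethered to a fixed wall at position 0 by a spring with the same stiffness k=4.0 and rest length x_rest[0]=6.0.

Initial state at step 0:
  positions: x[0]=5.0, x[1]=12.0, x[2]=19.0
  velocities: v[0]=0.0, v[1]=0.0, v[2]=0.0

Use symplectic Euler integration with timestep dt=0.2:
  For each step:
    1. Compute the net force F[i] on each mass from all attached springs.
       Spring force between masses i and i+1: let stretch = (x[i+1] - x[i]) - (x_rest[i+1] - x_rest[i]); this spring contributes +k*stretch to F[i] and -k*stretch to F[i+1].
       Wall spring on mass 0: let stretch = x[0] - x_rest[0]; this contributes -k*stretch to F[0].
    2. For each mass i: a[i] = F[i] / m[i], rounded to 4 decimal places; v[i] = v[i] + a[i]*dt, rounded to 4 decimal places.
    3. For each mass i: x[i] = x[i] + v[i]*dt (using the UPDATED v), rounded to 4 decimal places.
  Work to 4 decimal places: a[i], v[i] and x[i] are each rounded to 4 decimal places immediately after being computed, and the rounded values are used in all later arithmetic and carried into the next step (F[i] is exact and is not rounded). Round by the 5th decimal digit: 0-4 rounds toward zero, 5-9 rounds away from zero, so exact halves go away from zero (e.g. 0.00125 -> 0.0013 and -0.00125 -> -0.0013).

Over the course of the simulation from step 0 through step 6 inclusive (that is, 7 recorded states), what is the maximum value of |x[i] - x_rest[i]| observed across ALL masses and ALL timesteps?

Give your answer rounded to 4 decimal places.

Step 0: x=[5.0000 12.0000 19.0000] v=[0.0000 0.0000 0.0000]
Step 1: x=[5.3200 12.0000 18.9200] v=[1.6000 0.0000 -0.4000]
Step 2: x=[5.8576 12.0384 18.7664] v=[2.6880 0.1920 -0.7680]
Step 3: x=[6.4469 12.1644 18.5546] v=[2.9466 0.6298 -1.0592]
Step 4: x=[6.9195 12.3980 18.3115] v=[2.3631 1.1680 -1.2153]
Step 5: x=[7.1616 12.7012 18.0754] v=[1.2103 1.5160 -1.1807]
Step 6: x=[7.1441 12.9779 17.8893] v=[-0.0873 1.3837 -0.9304]
Max displacement = 1.1616

Answer: 1.1616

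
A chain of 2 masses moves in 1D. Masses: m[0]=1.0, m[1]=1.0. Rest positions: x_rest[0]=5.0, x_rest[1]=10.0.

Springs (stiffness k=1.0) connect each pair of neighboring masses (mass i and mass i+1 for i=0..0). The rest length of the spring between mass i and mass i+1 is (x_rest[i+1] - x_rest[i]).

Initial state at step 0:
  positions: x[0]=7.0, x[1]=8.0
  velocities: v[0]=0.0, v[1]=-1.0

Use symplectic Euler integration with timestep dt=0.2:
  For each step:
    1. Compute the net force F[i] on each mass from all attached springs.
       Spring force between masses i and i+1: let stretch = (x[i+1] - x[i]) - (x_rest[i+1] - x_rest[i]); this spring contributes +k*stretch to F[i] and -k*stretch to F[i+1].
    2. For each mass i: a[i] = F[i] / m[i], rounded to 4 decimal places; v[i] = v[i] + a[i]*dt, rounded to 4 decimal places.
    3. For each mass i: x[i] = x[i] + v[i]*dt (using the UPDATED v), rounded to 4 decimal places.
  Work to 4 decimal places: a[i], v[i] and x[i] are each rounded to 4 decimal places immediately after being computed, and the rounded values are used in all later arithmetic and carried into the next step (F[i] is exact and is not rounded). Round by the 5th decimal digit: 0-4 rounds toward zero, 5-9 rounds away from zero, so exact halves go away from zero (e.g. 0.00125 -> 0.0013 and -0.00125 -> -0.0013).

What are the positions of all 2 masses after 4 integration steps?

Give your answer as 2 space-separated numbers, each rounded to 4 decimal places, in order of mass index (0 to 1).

Step 0: x=[7.0000 8.0000] v=[0.0000 -1.0000]
Step 1: x=[6.8400 7.9600] v=[-0.8000 -0.2000]
Step 2: x=[6.5248 8.0752] v=[-1.5760 0.5760]
Step 3: x=[6.0716 8.3284] v=[-2.2659 1.2659]
Step 4: x=[5.5087 8.6913] v=[-2.8145 1.8145]

Answer: 5.5087 8.6913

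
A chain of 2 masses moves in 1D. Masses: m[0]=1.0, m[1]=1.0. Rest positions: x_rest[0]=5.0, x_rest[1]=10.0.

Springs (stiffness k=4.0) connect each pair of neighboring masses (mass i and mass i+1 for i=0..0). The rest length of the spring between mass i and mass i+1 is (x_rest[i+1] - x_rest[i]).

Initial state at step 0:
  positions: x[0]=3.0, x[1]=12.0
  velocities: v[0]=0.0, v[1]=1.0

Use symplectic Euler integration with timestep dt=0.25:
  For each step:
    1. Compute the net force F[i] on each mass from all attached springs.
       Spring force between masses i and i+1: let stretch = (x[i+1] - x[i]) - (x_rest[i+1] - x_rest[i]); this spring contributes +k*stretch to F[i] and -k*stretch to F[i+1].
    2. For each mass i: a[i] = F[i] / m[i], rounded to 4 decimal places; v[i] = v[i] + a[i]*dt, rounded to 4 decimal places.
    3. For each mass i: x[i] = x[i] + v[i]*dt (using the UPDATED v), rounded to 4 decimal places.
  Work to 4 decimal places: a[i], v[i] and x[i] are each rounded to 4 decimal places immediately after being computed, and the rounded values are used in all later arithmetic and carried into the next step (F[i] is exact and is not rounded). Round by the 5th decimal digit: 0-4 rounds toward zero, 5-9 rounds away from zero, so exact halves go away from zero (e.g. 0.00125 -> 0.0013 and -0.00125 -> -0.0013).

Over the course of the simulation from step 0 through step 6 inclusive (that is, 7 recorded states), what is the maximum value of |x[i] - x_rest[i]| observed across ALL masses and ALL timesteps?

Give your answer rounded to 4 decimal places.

Step 0: x=[3.0000 12.0000] v=[0.0000 1.0000]
Step 1: x=[4.0000 11.2500] v=[4.0000 -3.0000]
Step 2: x=[5.5625 9.9375] v=[6.2500 -5.2500]
Step 3: x=[6.9688 8.7813] v=[5.6250 -4.6250]
Step 4: x=[7.5782 8.4219] v=[2.4375 -1.4375]
Step 5: x=[7.1485 9.1016] v=[-1.7188 2.7188]
Step 6: x=[5.9571 10.5430] v=[-4.7657 5.7657]
Max displacement = 2.5782

Answer: 2.5782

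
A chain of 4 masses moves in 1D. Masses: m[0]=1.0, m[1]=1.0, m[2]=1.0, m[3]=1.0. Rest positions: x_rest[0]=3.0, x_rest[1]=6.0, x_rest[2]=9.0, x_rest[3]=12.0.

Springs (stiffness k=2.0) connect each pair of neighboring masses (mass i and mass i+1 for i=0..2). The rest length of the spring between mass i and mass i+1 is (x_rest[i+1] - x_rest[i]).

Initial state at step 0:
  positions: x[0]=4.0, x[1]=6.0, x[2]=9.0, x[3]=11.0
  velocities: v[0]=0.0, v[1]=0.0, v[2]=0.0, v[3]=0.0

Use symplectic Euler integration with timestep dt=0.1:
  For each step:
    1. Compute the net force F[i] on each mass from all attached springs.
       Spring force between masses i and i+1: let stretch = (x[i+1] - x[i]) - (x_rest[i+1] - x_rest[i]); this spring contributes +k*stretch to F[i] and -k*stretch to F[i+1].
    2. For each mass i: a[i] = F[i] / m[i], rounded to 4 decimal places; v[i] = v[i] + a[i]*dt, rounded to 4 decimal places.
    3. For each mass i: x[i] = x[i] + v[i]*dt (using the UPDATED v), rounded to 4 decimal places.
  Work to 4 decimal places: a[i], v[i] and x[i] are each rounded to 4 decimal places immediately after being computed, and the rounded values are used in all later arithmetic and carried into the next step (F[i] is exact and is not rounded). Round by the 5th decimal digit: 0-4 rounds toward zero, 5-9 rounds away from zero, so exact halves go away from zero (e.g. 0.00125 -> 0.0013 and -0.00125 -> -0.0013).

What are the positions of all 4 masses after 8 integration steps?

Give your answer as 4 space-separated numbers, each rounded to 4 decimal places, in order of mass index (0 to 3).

Answer: 3.4273 6.4321 8.5679 11.5728

Derivation:
Step 0: x=[4.0000 6.0000 9.0000 11.0000] v=[0.0000 0.0000 0.0000 0.0000]
Step 1: x=[3.9800 6.0200 8.9800 11.0200] v=[-0.2000 0.2000 -0.2000 0.2000]
Step 2: x=[3.9408 6.0584 8.9416 11.0592] v=[-0.3920 0.3840 -0.3840 0.3920]
Step 3: x=[3.8840 6.1121 8.8879 11.1161] v=[-0.5685 0.5371 -0.5371 0.5685]
Step 4: x=[3.8117 6.1768 8.8232 11.1884] v=[-0.7229 0.6466 -0.6466 0.7229]
Step 5: x=[3.7267 6.2471 8.7529 11.2734] v=[-0.8499 0.7029 -0.7028 0.8499]
Step 6: x=[3.6321 6.3171 8.6829 11.3680] v=[-0.9458 0.7000 -0.6999 0.9458]
Step 7: x=[3.5312 6.3807 8.6193 11.4689] v=[-1.0088 0.6362 -0.6360 1.0088]
Step 8: x=[3.4273 6.4321 8.5679 11.5728] v=[-1.0389 0.5140 -0.5138 1.0389]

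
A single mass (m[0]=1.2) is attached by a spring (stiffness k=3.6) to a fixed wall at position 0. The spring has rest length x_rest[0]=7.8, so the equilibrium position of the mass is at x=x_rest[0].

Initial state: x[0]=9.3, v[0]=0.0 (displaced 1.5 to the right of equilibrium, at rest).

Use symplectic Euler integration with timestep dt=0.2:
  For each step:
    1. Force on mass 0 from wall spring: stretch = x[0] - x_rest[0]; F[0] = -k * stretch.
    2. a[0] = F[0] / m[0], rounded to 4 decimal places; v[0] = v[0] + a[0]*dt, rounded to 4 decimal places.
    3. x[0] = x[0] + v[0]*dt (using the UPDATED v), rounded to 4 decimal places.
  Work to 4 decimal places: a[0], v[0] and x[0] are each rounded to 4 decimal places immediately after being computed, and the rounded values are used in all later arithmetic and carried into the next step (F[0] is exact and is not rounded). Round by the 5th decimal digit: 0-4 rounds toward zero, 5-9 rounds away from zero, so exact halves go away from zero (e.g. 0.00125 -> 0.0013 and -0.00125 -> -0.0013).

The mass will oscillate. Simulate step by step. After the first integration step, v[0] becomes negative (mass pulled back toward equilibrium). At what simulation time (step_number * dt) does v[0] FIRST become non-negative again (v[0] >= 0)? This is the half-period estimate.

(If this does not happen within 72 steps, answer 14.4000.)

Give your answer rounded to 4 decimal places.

Answer: 2.0000

Derivation:
Step 0: x=[9.3000] v=[0.0000]
Step 1: x=[9.1200] v=[-0.9000]
Step 2: x=[8.7816] v=[-1.6920]
Step 3: x=[8.3254] v=[-2.2810]
Step 4: x=[7.8062] v=[-2.5962]
Step 5: x=[7.2862] v=[-2.5999]
Step 6: x=[6.8279] v=[-2.2916]
Step 7: x=[6.4862] v=[-1.7083]
Step 8: x=[6.3022] v=[-0.9200]
Step 9: x=[6.2979] v=[-0.0213]
Step 10: x=[6.4739] v=[0.8800]
First v>=0 after going negative at step 10, time=2.0000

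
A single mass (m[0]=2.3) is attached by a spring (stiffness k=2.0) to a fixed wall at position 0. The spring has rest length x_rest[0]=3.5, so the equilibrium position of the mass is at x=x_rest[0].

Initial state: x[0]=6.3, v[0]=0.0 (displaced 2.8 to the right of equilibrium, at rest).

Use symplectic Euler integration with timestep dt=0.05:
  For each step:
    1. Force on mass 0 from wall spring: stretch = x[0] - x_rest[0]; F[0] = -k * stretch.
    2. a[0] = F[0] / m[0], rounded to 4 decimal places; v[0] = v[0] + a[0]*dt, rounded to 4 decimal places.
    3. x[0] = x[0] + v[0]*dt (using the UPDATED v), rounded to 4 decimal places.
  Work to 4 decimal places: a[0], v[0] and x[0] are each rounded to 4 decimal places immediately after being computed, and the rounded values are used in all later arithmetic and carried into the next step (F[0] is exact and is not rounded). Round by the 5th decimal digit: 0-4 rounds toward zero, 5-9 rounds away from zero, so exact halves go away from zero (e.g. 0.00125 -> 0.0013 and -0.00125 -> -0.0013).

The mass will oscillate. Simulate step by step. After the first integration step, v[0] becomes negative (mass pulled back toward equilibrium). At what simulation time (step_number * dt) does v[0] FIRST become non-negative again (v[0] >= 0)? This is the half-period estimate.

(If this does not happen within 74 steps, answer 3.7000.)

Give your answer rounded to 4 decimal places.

Answer: 3.4000

Derivation:
Step 0: x=[6.3000] v=[0.0000]
Step 1: x=[6.2939] v=[-0.1217]
Step 2: x=[6.2817] v=[-0.2432]
Step 3: x=[6.2635] v=[-0.3641]
Step 4: x=[6.2393] v=[-0.4843]
Step 5: x=[6.2091] v=[-0.6034]
Step 6: x=[6.1730] v=[-0.7212]
Step 7: x=[6.1311] v=[-0.8374]
Step 8: x=[6.0835] v=[-0.9518]
Step 9: x=[6.0303] v=[-1.0641]
Step 10: x=[5.9716] v=[-1.1741]
Step 11: x=[5.9075] v=[-1.2816]
Step 12: x=[5.8382] v=[-1.3863]
Step 13: x=[5.7638] v=[-1.4880]
Step 14: x=[5.6845] v=[-1.5864]
Step 15: x=[5.6004] v=[-1.6814]
Step 16: x=[5.5118] v=[-1.7727]
Step 17: x=[5.4188] v=[-1.8602]
Step 18: x=[5.3216] v=[-1.9436]
Step 19: x=[5.2205] v=[-2.0228]
Step 20: x=[5.1156] v=[-2.0976]
Step 21: x=[5.0072] v=[-2.1678]
Step 22: x=[4.8955] v=[-2.2333]
Step 23: x=[4.7808] v=[-2.2940]
Step 24: x=[4.6633] v=[-2.3497]
Step 25: x=[4.5433] v=[-2.4003]
Step 26: x=[4.4210] v=[-2.4457]
Step 27: x=[4.2967] v=[-2.4857]
Step 28: x=[4.1707] v=[-2.5203]
Step 29: x=[4.0432] v=[-2.5495]
Step 30: x=[3.9145] v=[-2.5731]
Step 31: x=[3.7849] v=[-2.5911]
Step 32: x=[3.6547] v=[-2.6035]
Step 33: x=[3.5242] v=[-2.6102]
Step 34: x=[3.3936] v=[-2.6113]
Step 35: x=[3.2633] v=[-2.6067]
Step 36: x=[3.1335] v=[-2.5964]
Step 37: x=[3.0045] v=[-2.5805]
Step 38: x=[2.8766] v=[-2.5590]
Step 39: x=[2.7500] v=[-2.5319]
Step 40: x=[2.6250] v=[-2.4993]
Step 41: x=[2.5019] v=[-2.4613]
Step 42: x=[2.3810] v=[-2.4179]
Step 43: x=[2.2625] v=[-2.3693]
Step 44: x=[2.1467] v=[-2.3155]
Step 45: x=[2.0339] v=[-2.2567]
Step 46: x=[1.9243] v=[-2.1930]
Step 47: x=[1.8181] v=[-2.1245]
Step 48: x=[1.7155] v=[-2.0514]
Step 49: x=[1.6168] v=[-1.9738]
Step 50: x=[1.5222] v=[-1.8919]
Step 51: x=[1.4319] v=[-1.8059]
Step 52: x=[1.3461] v=[-1.7160]
Step 53: x=[1.2650] v=[-1.6224]
Step 54: x=[1.1887] v=[-1.5252]
Step 55: x=[1.1175] v=[-1.4247]
Step 56: x=[1.0514] v=[-1.3211]
Step 57: x=[0.9907] v=[-1.2146]
Step 58: x=[0.9354] v=[-1.1055]
Step 59: x=[0.8857] v=[-0.9940]
Step 60: x=[0.8417] v=[-0.8803]
Step 61: x=[0.8035] v=[-0.7647]
Step 62: x=[0.7711] v=[-0.6475]
Step 63: x=[0.7447] v=[-0.5289]
Step 64: x=[0.7242] v=[-0.4091]
Step 65: x=[0.7098] v=[-0.2884]
Step 66: x=[0.7014] v=[-0.1671]
Step 67: x=[0.6991] v=[-0.0454]
Step 68: x=[0.7029] v=[0.0764]
First v>=0 after going negative at step 68, time=3.4000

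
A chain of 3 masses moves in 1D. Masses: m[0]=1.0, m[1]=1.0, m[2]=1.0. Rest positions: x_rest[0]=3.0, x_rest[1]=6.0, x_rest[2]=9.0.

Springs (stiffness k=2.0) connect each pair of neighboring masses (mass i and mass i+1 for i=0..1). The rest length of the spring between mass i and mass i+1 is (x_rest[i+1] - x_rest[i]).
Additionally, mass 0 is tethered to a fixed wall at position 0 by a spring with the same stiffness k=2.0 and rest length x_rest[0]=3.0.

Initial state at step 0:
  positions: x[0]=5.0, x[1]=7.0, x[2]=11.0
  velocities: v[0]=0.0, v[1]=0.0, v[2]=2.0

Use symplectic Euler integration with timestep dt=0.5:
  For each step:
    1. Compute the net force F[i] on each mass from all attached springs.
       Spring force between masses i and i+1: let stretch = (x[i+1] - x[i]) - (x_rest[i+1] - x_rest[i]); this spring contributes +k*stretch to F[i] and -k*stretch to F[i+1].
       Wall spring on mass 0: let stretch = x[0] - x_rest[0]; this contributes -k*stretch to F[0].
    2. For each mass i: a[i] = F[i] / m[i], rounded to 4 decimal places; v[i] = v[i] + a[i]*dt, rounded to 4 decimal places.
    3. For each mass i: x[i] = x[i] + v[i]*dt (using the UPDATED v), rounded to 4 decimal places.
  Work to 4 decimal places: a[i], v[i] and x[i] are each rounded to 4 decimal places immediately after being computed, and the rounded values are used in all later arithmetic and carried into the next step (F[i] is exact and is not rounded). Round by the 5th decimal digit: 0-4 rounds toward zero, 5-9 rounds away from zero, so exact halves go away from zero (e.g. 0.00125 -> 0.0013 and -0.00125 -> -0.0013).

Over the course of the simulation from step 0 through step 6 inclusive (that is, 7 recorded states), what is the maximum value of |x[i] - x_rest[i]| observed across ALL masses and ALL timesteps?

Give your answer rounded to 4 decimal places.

Answer: 2.8750

Derivation:
Step 0: x=[5.0000 7.0000 11.0000] v=[0.0000 0.0000 2.0000]
Step 1: x=[3.5000 8.0000 11.5000] v=[-3.0000 2.0000 1.0000]
Step 2: x=[2.5000 8.5000 11.7500] v=[-2.0000 1.0000 0.5000]
Step 3: x=[3.2500 7.6250 11.8750] v=[1.5000 -1.7500 0.2500]
Step 4: x=[4.5625 6.6875 11.3750] v=[2.6250 -1.8750 -1.0000]
Step 5: x=[4.6563 7.0313 10.0313] v=[0.1875 0.6875 -2.6875]
Step 6: x=[3.6094 7.6876 8.6876] v=[-2.0938 1.3125 -2.6875]
Max displacement = 2.8750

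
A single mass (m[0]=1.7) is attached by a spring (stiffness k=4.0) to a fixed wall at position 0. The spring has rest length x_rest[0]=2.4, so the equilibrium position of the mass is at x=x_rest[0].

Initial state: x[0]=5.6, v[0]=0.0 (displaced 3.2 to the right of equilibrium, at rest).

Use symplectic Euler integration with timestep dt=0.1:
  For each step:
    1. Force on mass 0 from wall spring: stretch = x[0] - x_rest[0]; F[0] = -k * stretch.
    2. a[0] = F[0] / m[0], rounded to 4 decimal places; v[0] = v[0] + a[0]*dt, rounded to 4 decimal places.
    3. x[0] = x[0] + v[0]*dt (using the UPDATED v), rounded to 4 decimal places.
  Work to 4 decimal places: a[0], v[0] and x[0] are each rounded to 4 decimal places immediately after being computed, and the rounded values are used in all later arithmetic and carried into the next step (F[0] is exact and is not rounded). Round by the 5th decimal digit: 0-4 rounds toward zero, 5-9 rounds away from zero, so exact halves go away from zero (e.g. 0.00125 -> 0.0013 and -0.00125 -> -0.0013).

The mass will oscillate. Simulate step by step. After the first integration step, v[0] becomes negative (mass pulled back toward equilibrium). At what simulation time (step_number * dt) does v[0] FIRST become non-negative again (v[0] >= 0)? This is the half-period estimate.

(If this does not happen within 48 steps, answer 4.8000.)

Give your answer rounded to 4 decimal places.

Step 0: x=[5.6000] v=[0.0000]
Step 1: x=[5.5247] v=[-0.7529]
Step 2: x=[5.3759] v=[-1.4881]
Step 3: x=[5.1571] v=[-2.1883]
Step 4: x=[4.8734] v=[-2.8370]
Step 5: x=[4.5315] v=[-3.4190]
Step 6: x=[4.1395] v=[-3.9205]
Step 7: x=[3.7065] v=[-4.3298]
Step 8: x=[3.2428] v=[-4.6372]
Step 9: x=[2.7593] v=[-4.8355]
Step 10: x=[2.2673] v=[-4.9200]
Step 11: x=[1.7784] v=[-4.8888]
Step 12: x=[1.3042] v=[-4.7425]
Step 13: x=[0.8557] v=[-4.4847]
Step 14: x=[0.4436] v=[-4.1213]
Step 15: x=[0.0775] v=[-3.6610]
Step 16: x=[-0.2340] v=[-3.1145]
Step 17: x=[-0.4835] v=[-2.4947]
Step 18: x=[-0.6651] v=[-1.8162]
Step 19: x=[-0.7746] v=[-1.0950]
Step 20: x=[-0.8094] v=[-0.3480]
Step 21: x=[-0.7687] v=[0.4072]
First v>=0 after going negative at step 21, time=2.1000

Answer: 2.1000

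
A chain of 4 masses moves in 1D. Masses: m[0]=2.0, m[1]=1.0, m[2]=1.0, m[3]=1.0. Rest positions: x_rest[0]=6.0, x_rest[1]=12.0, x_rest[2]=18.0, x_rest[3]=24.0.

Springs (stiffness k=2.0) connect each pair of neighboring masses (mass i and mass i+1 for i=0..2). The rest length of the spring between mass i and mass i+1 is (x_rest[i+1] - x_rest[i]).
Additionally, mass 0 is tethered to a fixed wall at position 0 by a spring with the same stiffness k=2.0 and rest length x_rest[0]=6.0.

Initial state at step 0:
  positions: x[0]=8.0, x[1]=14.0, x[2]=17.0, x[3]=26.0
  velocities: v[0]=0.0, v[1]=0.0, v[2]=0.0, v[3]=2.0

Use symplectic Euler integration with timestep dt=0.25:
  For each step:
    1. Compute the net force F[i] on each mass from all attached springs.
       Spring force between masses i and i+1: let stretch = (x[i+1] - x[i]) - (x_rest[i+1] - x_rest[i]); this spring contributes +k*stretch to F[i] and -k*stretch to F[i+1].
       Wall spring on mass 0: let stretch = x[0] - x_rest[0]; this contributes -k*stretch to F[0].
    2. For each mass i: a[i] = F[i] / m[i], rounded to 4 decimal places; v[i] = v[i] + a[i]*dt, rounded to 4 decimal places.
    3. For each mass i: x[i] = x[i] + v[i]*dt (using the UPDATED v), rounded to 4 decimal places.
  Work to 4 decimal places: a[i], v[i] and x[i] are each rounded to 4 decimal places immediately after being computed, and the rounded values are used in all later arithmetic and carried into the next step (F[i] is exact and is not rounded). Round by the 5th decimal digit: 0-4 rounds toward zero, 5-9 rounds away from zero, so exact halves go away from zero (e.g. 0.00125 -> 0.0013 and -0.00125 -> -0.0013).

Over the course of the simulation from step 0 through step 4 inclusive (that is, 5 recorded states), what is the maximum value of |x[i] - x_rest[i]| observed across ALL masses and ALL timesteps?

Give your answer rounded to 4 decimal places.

Step 0: x=[8.0000 14.0000 17.0000 26.0000] v=[0.0000 0.0000 0.0000 2.0000]
Step 1: x=[7.8750 13.6250 17.7500 26.1250] v=[-0.5000 -1.5000 3.0000 0.5000]
Step 2: x=[7.6172 13.0469 19.0313 25.9531] v=[-1.0313 -2.3125 5.1250 -0.6875]
Step 3: x=[7.2227 12.5381 20.4297 25.6660] v=[-1.5782 -2.0352 5.5937 -1.1484]
Step 4: x=[6.7090 12.3513 21.4962 25.4744] v=[-2.0550 -0.7471 4.2661 -0.7666]
Max displacement = 3.4962

Answer: 3.4962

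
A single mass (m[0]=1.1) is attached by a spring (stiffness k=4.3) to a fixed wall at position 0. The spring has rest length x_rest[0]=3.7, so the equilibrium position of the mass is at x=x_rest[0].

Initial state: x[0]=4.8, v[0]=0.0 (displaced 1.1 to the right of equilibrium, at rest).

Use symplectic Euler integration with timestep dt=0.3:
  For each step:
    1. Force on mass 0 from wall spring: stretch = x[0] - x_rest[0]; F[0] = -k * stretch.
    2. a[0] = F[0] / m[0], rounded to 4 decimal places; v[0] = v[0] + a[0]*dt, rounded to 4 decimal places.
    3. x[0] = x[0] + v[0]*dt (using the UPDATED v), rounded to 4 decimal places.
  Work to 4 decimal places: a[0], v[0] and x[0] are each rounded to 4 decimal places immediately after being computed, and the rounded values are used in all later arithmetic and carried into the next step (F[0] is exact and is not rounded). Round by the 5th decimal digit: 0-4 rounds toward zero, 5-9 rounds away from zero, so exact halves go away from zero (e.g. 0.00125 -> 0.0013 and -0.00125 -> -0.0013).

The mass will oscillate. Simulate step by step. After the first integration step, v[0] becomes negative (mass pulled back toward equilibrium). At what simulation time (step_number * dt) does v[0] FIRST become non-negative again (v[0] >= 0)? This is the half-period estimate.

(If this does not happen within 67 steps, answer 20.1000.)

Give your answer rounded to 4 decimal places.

Answer: 1.8000

Derivation:
Step 0: x=[4.8000] v=[0.0000]
Step 1: x=[4.4130] v=[-1.2900]
Step 2: x=[3.7751] v=[-2.1262]
Step 3: x=[3.1108] v=[-2.2143]
Step 4: x=[2.6538] v=[-1.5233]
Step 5: x=[2.5649] v=[-0.2964]
Step 6: x=[2.8753] v=[1.0348]
First v>=0 after going negative at step 6, time=1.8000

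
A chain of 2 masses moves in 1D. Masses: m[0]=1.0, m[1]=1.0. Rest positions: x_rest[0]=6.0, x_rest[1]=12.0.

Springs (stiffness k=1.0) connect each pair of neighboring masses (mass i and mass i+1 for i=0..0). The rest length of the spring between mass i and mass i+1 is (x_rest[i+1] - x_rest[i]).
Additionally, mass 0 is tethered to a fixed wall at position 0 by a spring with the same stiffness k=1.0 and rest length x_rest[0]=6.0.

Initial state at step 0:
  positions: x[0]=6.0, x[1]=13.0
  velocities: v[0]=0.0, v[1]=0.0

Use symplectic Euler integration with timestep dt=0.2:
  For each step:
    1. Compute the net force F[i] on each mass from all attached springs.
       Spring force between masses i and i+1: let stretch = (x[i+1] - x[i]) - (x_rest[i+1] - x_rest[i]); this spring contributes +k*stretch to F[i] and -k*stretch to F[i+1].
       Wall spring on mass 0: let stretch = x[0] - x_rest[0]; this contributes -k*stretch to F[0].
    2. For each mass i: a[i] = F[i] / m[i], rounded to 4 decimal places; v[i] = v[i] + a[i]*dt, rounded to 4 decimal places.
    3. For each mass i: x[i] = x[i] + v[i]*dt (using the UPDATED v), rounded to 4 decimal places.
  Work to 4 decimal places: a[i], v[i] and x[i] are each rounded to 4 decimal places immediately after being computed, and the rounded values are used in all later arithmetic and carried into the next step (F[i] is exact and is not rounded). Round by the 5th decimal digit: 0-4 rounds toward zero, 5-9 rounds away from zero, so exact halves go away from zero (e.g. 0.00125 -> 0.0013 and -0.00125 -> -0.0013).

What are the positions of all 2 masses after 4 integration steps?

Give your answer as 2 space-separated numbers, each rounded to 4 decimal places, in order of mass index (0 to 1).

Step 0: x=[6.0000 13.0000] v=[0.0000 0.0000]
Step 1: x=[6.0400 12.9600] v=[0.2000 -0.2000]
Step 2: x=[6.1152 12.8832] v=[0.3760 -0.3840]
Step 3: x=[6.2165 12.7757] v=[0.5066 -0.5376]
Step 4: x=[6.3315 12.6458] v=[0.5751 -0.6494]

Answer: 6.3315 12.6458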